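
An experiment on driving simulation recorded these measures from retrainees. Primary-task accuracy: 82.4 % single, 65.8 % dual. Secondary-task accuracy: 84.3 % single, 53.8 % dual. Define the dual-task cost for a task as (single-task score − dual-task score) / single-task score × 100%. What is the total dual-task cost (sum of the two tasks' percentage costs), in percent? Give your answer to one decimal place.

Primary cost = (82.4 − 65.8) / 82.4 × 100% = 20.1456%.
Secondary cost = (84.3 − 53.8) / 84.3 × 100% = 36.1803%.
Total = 20.1456% + 36.1803% = 56.3259% ≈ 56.3%.

56.3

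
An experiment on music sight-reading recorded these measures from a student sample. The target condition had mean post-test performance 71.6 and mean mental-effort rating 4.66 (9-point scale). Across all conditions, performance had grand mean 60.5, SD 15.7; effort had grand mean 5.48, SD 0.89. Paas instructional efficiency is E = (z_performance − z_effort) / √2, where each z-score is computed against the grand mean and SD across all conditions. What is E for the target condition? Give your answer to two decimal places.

1.15

z_performance = (71.6 − 60.5) / 15.7 = 11.1000 / 15.7 = 0.7070.
z_effort = (4.66 − 5.48) / 0.89 = -0.8200 / 0.89 = -0.9213.
z_P − z_E = 0.7070 − (-0.9213) = 1.6283.
E = 1.6283 / √2 = 1.6283 / 1.41421 = 1.1514 ≈ 1.15.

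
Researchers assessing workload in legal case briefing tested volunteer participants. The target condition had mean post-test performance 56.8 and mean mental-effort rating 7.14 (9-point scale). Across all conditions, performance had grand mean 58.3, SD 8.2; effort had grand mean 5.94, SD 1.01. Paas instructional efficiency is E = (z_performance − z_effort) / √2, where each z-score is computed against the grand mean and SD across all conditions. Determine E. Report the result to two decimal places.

z_performance = (56.8 − 58.3) / 8.2 = -1.5000 / 8.2 = -0.1829.
z_effort = (7.14 − 5.94) / 1.01 = 1.2000 / 1.01 = 1.1881.
z_P − z_E = -0.1829 − 1.1881 = -1.3710.
E = -1.3710 / √2 = -1.3710 / 1.41421 = -0.9694 ≈ -0.97.

-0.97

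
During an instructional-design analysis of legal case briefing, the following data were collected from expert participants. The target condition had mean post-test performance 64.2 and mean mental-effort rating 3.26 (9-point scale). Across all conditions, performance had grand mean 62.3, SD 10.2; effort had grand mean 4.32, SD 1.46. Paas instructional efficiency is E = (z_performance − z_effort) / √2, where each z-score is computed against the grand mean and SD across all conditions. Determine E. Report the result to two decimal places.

0.65

z_performance = (64.2 − 62.3) / 10.2 = 1.9000 / 10.2 = 0.1863.
z_effort = (3.26 − 4.32) / 1.46 = -1.0600 / 1.46 = -0.7260.
z_P − z_E = 0.1863 − (-0.7260) = 0.9123.
E = 0.9123 / √2 = 0.9123 / 1.41421 = 0.6451 ≈ 0.65.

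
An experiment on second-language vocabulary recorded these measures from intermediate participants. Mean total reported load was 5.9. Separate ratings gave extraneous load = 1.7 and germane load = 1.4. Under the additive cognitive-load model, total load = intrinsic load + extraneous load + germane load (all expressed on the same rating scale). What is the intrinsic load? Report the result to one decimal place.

2.8

intrinsic load = total − extraneous − germane
             = 5.9 − 1.7 − 1.4 = 2.8.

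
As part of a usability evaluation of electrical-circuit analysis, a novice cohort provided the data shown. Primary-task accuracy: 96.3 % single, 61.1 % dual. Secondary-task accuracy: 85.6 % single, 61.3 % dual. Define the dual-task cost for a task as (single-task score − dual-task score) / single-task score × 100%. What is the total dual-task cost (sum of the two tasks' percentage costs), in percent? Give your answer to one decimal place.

Primary cost = (96.3 − 61.1) / 96.3 × 100% = 36.5524%.
Secondary cost = (85.6 − 61.3) / 85.6 × 100% = 28.3879%.
Total = 36.5524% + 28.3879% = 64.9403% ≈ 64.9%.

64.9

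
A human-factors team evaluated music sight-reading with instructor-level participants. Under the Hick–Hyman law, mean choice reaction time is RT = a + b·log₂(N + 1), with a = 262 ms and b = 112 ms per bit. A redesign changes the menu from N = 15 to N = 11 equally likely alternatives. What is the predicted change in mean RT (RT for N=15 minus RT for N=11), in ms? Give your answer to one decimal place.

RT(15) = 262 + 112·log₂(16) = 262 + 112·4.0000 = 710.0000 ms.
RT(11) = 262 + 112·log₂(12) = 262 + 112·3.5850 = 663.5200 ms.
Difference = 710.0000 − 663.5200 = 46.4800 ≈ 46.5 ms.

46.5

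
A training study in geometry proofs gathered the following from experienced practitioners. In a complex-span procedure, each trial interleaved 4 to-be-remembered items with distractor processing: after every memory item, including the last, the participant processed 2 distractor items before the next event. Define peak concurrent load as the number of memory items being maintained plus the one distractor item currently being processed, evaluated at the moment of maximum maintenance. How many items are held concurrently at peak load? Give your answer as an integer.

5

Maintenance is greatest during the distractor(s) after memory item 4: all 4 memory items are being held.
One distractor item is concurrently being processed.
Peak concurrent load = 4 + 1 = 5 items.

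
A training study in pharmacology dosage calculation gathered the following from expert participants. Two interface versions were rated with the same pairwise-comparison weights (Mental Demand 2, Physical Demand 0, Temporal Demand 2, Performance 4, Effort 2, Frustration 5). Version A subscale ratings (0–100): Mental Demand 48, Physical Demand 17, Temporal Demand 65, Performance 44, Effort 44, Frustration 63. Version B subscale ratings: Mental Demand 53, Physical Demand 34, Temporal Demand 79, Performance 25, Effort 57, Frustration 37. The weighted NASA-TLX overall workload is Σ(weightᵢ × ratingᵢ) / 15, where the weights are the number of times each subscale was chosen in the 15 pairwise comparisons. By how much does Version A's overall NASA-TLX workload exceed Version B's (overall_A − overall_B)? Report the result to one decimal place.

Version A weighted sum = 2·48 + 0·17 + 2·65 + 4·44 + 2·44 + 5·63 = 96 + 0 + 130 + 176 + 88 + 315 = 805; overall_A = 805/15 = 53.6667.
Version B weighted sum = 2·53 + 0·34 + 2·79 + 4·25 + 2·57 + 5·37 = 106 + 0 + 158 + 100 + 114 + 185 = 663; overall_B = 663/15 = 44.2000.
Difference = 53.6667 − 44.2000 = 9.4667 ≈ 9.5.

9.5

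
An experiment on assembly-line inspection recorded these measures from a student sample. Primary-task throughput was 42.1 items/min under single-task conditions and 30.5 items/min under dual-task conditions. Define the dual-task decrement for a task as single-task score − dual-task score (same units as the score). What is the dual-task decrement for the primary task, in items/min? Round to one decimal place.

11.6

Decrement = 42.1 − 30.5 = 11.6000 items/min ≈ 11.6 items/min.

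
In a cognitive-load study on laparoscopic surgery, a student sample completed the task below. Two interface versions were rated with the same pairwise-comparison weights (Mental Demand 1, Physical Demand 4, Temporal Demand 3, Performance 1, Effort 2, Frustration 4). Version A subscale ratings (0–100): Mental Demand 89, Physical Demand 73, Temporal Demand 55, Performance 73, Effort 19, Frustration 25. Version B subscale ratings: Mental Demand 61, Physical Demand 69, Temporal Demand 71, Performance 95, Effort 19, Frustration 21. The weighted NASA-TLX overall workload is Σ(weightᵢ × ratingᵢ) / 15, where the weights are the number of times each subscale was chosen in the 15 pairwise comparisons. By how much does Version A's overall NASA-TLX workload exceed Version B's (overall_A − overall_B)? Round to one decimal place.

-0.7

Version A weighted sum = 1·89 + 4·73 + 3·55 + 1·73 + 2·19 + 4·25 = 89 + 292 + 165 + 73 + 38 + 100 = 757; overall_A = 757/15 = 50.4667.
Version B weighted sum = 1·61 + 4·69 + 3·71 + 1·95 + 2·19 + 4·21 = 61 + 276 + 213 + 95 + 38 + 84 = 767; overall_B = 767/15 = 51.1333.
Difference = 50.4667 − 51.1333 = -0.6666 ≈ -0.7.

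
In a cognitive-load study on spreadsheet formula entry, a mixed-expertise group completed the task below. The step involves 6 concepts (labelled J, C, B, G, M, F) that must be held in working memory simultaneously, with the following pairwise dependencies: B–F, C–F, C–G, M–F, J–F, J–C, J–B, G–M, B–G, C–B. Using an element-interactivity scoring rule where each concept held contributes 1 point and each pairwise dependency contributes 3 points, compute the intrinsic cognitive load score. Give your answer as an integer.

36

Count of concepts held simultaneously: 6.
Count of pairwise dependencies listed: 10.
Element contribution: 6 × 1 = 6.
Interaction contribution: 10 × 3 = 30.
Intrinsic load = 6 + 30 = 36.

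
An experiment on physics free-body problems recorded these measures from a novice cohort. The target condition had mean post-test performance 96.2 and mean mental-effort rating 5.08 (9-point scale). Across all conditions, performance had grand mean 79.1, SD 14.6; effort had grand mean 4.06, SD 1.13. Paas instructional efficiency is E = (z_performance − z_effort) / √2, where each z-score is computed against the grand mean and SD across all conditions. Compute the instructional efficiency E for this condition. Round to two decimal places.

0.19

z_performance = (96.2 − 79.1) / 14.6 = 17.1000 / 14.6 = 1.1712.
z_effort = (5.08 − 4.06) / 1.13 = 1.0200 / 1.13 = 0.9027.
z_P − z_E = 1.1712 − 0.9027 = 0.2685.
E = 0.2685 / √2 = 0.2685 / 1.41421 = 0.1899 ≈ 0.19.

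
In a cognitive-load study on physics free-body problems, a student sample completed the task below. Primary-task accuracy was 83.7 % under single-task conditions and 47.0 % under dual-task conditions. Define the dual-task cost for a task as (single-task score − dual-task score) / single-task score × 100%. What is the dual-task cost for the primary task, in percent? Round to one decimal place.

43.8

Cost = (83.7 − 47.0) / 83.7 × 100%
     = 36.7000 / 83.7 × 100% = 43.8471%.
≈ 43.8%.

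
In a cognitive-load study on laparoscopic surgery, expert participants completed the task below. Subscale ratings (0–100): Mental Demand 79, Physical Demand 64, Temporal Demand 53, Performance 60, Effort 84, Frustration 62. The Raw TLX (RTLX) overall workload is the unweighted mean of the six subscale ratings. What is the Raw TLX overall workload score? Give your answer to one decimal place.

Sum of ratings = 79 + 64 + 53 + 60 + 84 + 62 = 402.
RTLX = 402 / 6 = 67.0000 ≈ 67.0.

67.0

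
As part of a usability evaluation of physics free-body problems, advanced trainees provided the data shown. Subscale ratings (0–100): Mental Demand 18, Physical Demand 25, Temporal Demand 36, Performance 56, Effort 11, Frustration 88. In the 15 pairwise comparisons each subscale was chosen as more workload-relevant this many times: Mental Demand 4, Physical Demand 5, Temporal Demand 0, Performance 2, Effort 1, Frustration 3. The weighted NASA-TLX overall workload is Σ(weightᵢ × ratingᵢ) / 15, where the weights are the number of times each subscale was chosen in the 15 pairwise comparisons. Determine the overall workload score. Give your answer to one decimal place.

The tallies are the weights (they sum to 15).
Weighted sum = 4·18 + 5·25 + 0·36 + 2·56 + 1·11 + 3·88
            = 72 + 125 + 0 + 112 + 11 + 264 = 584.
Overall workload = 584 / 15 = 38.9333 ≈ 38.9.

38.9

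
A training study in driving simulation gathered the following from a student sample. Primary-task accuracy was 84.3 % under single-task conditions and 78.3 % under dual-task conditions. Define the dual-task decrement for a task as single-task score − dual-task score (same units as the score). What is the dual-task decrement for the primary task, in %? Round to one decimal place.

Decrement = 84.3 − 78.3 = 6.0000 % ≈ 6.0 %.

6.0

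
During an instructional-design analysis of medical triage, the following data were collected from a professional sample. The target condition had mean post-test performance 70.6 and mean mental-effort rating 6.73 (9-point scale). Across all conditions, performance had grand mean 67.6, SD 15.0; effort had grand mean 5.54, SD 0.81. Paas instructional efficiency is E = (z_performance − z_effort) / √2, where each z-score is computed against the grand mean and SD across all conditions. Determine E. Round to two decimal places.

-0.90

z_performance = (70.6 − 67.6) / 15.0 = 3.0000 / 15.0 = 0.2000.
z_effort = (6.73 − 5.54) / 0.81 = 1.1900 / 0.81 = 1.4691.
z_P − z_E = 0.2000 − 1.4691 = -1.2691.
E = -1.2691 / √2 = -1.2691 / 1.41421 = -0.8974 ≈ -0.90.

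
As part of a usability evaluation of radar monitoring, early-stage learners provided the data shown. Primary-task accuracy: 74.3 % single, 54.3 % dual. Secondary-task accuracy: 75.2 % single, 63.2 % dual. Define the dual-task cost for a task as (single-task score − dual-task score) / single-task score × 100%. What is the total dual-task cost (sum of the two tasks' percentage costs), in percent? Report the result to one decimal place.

Primary cost = (74.3 − 54.3) / 74.3 × 100% = 26.9179%.
Secondary cost = (75.2 − 63.2) / 75.2 × 100% = 15.9574%.
Total = 26.9179% + 15.9574% = 42.8753% ≈ 42.9%.

42.9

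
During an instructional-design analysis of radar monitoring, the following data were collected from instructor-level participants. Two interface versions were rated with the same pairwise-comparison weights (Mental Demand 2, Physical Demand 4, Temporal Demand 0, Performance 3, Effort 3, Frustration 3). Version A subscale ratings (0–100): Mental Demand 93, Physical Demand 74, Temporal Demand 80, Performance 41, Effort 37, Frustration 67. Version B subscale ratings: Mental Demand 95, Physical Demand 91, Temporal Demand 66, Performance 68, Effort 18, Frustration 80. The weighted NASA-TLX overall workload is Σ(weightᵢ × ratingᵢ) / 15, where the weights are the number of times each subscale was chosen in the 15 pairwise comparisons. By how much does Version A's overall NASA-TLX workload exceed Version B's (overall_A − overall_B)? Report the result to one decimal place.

Version A weighted sum = 2·93 + 4·74 + 0·80 + 3·41 + 3·37 + 3·67 = 186 + 296 + 0 + 123 + 111 + 201 = 917; overall_A = 917/15 = 61.1333.
Version B weighted sum = 2·95 + 4·91 + 0·66 + 3·68 + 3·18 + 3·80 = 190 + 364 + 0 + 204 + 54 + 240 = 1052; overall_B = 1052/15 = 70.1333.
Difference = 61.1333 − 70.1333 = -9.0000 ≈ -9.0.

-9.0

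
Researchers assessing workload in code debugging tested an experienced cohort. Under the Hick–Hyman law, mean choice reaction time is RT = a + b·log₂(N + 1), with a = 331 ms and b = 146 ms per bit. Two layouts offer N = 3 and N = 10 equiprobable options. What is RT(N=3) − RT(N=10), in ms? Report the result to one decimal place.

-213.1

RT(3) = 331 + 146·log₂(4) = 331 + 146·2.0000 = 623.0000 ms.
RT(10) = 331 + 146·log₂(11) = 331 + 146·3.4594 = 836.0724 ms.
Difference = 623.0000 − 836.0724 = -213.0724 ≈ -213.1 ms.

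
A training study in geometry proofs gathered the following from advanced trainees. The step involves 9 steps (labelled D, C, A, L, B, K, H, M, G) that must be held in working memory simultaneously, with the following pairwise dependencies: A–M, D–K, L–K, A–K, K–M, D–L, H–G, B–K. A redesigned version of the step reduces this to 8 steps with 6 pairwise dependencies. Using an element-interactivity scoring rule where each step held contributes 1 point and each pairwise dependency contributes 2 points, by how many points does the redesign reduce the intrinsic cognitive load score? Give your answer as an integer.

5

Original: 9 × 1 + 8 × 2 = 9 + 16 = 25.
Redesigned: 8 × 1 + 6 × 2 = 8 + 12 = 20.
Reduction = 25 − 20 = 5.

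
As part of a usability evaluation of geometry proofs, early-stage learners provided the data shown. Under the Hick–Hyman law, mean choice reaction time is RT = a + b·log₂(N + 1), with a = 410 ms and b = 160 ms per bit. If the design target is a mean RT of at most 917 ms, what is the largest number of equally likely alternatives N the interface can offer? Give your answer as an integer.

7

Set 410 + 160·log₂(N + 1) ≤ 917.
log₂(N + 1) ≤ (917 − 410) / 160 = 3.1688.
N + 1 ≤ 2^3.1688 = 8.9930.
N ≤ 7.9930, so the largest integer N is 7.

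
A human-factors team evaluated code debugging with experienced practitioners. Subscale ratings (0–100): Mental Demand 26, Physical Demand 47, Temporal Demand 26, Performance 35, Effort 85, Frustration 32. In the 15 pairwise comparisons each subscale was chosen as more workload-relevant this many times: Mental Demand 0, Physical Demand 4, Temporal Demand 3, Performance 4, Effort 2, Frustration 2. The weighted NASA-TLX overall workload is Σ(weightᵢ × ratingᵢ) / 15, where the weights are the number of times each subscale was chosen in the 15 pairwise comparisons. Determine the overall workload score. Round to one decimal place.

42.7

The tallies are the weights (they sum to 15).
Weighted sum = 0·26 + 4·47 + 3·26 + 4·35 + 2·85 + 2·32
            = 0 + 188 + 78 + 140 + 170 + 64 = 640.
Overall workload = 640 / 15 = 42.6667 ≈ 42.7.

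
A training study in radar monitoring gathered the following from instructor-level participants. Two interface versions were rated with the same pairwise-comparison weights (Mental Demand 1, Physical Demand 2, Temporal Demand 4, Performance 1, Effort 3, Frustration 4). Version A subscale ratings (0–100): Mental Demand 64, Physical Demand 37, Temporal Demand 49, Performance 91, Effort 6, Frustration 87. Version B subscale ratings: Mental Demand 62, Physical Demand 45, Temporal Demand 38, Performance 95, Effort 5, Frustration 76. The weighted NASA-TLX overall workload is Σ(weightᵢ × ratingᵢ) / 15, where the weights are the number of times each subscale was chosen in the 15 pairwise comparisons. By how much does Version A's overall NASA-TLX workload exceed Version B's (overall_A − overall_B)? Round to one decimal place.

4.9

Version A weighted sum = 1·64 + 2·37 + 4·49 + 1·91 + 3·6 + 4·87 = 64 + 74 + 196 + 91 + 18 + 348 = 791; overall_A = 791/15 = 52.7333.
Version B weighted sum = 1·62 + 2·45 + 4·38 + 1·95 + 3·5 + 4·76 = 62 + 90 + 152 + 95 + 15 + 304 = 718; overall_B = 718/15 = 47.8667.
Difference = 52.7333 − 47.8667 = 4.8666 ≈ 4.9.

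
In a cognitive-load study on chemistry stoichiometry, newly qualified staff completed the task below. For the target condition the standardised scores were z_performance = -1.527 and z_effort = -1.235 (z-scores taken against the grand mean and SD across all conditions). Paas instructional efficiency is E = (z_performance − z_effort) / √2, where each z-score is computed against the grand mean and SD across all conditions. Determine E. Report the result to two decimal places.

-0.21

z_P − z_E = -1.527 − (-1.235) = -0.2920.
E = -0.2920 / √2 = -0.2920 / 1.41421 = -0.2065 ≈ -0.21.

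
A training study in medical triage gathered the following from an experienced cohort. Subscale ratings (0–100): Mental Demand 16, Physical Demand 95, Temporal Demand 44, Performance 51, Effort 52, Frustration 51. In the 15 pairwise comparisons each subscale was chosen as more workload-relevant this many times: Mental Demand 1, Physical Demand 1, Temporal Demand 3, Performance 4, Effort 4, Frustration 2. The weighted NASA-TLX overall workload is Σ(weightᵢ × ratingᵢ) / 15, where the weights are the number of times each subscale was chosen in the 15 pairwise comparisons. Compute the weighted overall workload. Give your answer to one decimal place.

The tallies are the weights (they sum to 15).
Weighted sum = 1·16 + 1·95 + 3·44 + 4·51 + 4·52 + 2·51
            = 16 + 95 + 132 + 204 + 208 + 102 = 757.
Overall workload = 757 / 15 = 50.4667 ≈ 50.5.

50.5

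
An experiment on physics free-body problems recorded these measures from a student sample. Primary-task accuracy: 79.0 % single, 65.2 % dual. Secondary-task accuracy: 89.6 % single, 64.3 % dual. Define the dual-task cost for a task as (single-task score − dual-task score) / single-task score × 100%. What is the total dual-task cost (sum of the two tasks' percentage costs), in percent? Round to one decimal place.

45.7

Primary cost = (79.0 − 65.2) / 79.0 × 100% = 17.4684%.
Secondary cost = (89.6 − 64.3) / 89.6 × 100% = 28.2366%.
Total = 17.4684% + 28.2366% = 45.7050% ≈ 45.7%.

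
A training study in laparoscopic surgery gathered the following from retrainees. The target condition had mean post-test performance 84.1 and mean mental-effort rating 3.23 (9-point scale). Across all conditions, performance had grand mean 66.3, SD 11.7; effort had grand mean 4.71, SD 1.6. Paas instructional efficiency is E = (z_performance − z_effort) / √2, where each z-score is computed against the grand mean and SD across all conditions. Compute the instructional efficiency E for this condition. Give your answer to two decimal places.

1.73

z_performance = (84.1 − 66.3) / 11.7 = 17.8000 / 11.7 = 1.5214.
z_effort = (3.23 − 4.71) / 1.6 = -1.4800 / 1.6 = -0.9250.
z_P − z_E = 1.5214 − (-0.9250) = 2.4464.
E = 2.4464 / √2 = 2.4464 / 1.41421 = 1.7299 ≈ 1.73.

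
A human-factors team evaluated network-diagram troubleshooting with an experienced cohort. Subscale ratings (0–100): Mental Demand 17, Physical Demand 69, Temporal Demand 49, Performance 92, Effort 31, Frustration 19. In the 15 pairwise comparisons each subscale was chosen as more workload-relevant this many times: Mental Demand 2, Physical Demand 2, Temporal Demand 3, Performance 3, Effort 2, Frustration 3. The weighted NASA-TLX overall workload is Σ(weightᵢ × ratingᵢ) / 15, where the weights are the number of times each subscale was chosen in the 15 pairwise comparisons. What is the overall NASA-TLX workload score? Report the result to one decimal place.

The tallies are the weights (they sum to 15).
Weighted sum = 2·17 + 2·69 + 3·49 + 3·92 + 2·31 + 3·19
            = 34 + 138 + 147 + 276 + 62 + 57 = 714.
Overall workload = 714 / 15 = 47.6000 ≈ 47.6.

47.6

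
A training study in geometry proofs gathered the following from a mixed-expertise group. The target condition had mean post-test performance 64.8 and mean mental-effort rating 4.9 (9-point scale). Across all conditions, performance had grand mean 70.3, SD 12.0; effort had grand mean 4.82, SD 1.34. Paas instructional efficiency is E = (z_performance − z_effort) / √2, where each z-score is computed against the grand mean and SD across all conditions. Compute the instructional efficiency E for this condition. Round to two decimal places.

z_performance = (64.8 − 70.3) / 12.0 = -5.5000 / 12.0 = -0.4583.
z_effort = (4.9 − 4.82) / 1.34 = 0.0800 / 1.34 = 0.0597.
z_P − z_E = -0.4583 − 0.0597 = -0.5180.
E = -0.5180 / √2 = -0.5180 / 1.41421 = -0.3663 ≈ -0.37.

-0.37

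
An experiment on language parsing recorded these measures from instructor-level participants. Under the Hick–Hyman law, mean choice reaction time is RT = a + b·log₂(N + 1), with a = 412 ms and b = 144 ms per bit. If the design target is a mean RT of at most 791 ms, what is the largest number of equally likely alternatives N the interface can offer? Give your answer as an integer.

5

Set 412 + 144·log₂(N + 1) ≤ 791.
log₂(N + 1) ≤ (791 − 412) / 144 = 2.6319.
N + 1 ≤ 2^2.6319 = 6.1984.
N ≤ 5.1984, so the largest integer N is 5.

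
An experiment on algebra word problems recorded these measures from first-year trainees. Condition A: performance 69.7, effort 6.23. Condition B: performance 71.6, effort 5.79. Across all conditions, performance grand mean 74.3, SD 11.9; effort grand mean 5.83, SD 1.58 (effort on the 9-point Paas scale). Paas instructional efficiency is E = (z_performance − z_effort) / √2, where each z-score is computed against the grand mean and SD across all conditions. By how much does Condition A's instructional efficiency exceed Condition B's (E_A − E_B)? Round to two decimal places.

-0.31

Condition A: z_P = (69.7 − 74.3)/11.9 = -0.3866; z_E = (6.23 − 5.83)/1.58 = 0.2532; E_A = (-0.3866 − 0.2532)/√2 = -0.4524.
Condition B: z_P = (71.6 − 74.3)/11.9 = -0.2269; z_E = (5.79 − 5.83)/1.58 = -0.0253; E_B = (-0.2269 − (-0.0253))/√2 = -0.1426.
E_A − E_B = -0.4524 − (-0.1426) = -0.3098 ≈ -0.31.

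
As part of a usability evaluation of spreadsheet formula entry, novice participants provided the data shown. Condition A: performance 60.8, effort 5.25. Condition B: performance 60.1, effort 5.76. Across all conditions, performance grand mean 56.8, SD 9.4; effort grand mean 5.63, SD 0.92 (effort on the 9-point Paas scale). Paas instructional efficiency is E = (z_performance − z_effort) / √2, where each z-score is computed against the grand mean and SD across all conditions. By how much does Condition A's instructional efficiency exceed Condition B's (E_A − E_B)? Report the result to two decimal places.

0.44

Condition A: z_P = (60.8 − 56.8)/9.4 = 0.4255; z_E = (5.25 − 5.63)/0.92 = -0.4130; E_A = (0.4255 − (-0.4130))/√2 = 0.5929.
Condition B: z_P = (60.1 − 56.8)/9.4 = 0.3511; z_E = (5.76 − 5.63)/0.92 = 0.1413; E_B = (0.3511 − 0.1413)/√2 = 0.1484.
E_A − E_B = 0.5929 − 0.1484 = 0.4445 ≈ 0.44.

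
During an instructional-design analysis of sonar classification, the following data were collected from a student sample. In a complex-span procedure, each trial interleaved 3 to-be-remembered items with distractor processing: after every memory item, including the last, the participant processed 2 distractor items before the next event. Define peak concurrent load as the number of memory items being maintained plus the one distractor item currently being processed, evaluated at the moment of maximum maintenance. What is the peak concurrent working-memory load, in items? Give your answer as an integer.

Maintenance is greatest during the distractor(s) after memory item 3: all 3 memory items are being held.
One distractor item is concurrently being processed.
Peak concurrent load = 3 + 1 = 4 items.

4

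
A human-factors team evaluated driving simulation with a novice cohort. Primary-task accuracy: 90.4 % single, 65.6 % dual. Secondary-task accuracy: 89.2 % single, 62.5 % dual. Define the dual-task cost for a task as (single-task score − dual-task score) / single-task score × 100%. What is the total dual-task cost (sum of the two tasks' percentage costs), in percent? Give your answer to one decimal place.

Primary cost = (90.4 − 65.6) / 90.4 × 100% = 27.4336%.
Secondary cost = (89.2 − 62.5) / 89.2 × 100% = 29.9327%.
Total = 27.4336% + 29.9327% = 57.3663% ≈ 57.4%.

57.4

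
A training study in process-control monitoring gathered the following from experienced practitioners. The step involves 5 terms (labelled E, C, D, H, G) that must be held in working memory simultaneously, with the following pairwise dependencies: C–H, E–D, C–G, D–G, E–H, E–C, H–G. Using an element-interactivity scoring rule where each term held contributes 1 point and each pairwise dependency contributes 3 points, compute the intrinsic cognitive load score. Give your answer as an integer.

26

Count of terms held simultaneously: 5.
Count of pairwise dependencies listed: 7.
Element contribution: 5 × 1 = 5.
Interaction contribution: 7 × 3 = 21.
Intrinsic load = 5 + 21 = 26.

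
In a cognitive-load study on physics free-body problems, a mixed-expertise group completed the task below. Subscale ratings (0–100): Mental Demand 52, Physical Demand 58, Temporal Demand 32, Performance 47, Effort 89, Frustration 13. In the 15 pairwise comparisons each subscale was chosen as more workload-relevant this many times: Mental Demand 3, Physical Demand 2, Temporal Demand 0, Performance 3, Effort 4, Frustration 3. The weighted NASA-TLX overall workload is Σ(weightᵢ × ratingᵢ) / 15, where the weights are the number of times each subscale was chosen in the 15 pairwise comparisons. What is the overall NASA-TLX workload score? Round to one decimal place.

The tallies are the weights (they sum to 15).
Weighted sum = 3·52 + 2·58 + 0·32 + 3·47 + 4·89 + 3·13
            = 156 + 116 + 0 + 141 + 356 + 39 = 808.
Overall workload = 808 / 15 = 53.8667 ≈ 53.9.

53.9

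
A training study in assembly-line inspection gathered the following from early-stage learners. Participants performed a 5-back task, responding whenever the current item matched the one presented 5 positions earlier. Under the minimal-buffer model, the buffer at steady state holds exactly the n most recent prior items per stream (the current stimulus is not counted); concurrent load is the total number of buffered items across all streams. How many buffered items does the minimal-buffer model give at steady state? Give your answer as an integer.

The buffer holds the 5 most recent prior items.
Steady-state concurrent load = 5 items.

5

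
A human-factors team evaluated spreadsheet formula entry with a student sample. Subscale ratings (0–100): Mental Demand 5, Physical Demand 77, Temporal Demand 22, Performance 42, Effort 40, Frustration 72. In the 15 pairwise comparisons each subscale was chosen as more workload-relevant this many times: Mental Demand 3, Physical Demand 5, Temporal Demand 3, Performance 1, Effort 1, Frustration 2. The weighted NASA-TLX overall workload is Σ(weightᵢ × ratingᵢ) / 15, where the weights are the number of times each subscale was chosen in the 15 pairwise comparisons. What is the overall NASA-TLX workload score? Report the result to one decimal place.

46.1

The tallies are the weights (they sum to 15).
Weighted sum = 3·5 + 5·77 + 3·22 + 1·42 + 1·40 + 2·72
            = 15 + 385 + 66 + 42 + 40 + 144 = 692.
Overall workload = 692 / 15 = 46.1333 ≈ 46.1.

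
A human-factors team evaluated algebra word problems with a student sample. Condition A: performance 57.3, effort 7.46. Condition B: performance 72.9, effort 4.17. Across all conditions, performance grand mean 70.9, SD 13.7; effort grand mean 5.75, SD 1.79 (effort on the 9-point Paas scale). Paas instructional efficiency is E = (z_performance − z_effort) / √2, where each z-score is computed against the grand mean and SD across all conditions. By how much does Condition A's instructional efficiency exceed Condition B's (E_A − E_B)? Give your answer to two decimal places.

Condition A: z_P = (57.3 − 70.9)/13.7 = -0.9927; z_E = (7.46 − 5.75)/1.79 = 0.9553; E_A = (-0.9927 − 0.9553)/√2 = -1.3774.
Condition B: z_P = (72.9 − 70.9)/13.7 = 0.1460; z_E = (4.17 − 5.75)/1.79 = -0.8827; E_B = (0.1460 − (-0.8827))/√2 = 0.7274.
E_A − E_B = -1.3774 − 0.7274 = -2.1048 ≈ -2.10.

-2.10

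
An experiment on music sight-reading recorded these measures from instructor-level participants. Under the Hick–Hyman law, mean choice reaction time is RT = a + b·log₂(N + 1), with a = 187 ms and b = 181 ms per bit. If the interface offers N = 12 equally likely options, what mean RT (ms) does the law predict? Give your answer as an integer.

log₂(12 + 1) = log₂(13) = 3.7004.
RT = 187 + 181 × 3.7004 = 187 + 669.7724 = 856.7724 ms.
≈ 857 ms.

857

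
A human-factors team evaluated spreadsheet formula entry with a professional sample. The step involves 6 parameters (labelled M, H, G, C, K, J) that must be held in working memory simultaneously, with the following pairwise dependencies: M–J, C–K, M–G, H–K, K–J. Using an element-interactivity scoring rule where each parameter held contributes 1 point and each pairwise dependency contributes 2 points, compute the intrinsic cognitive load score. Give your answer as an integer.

16

Count of parameters held simultaneously: 6.
Count of pairwise dependencies listed: 5.
Element contribution: 6 × 1 = 6.
Interaction contribution: 5 × 2 = 10.
Intrinsic load = 6 + 10 = 16.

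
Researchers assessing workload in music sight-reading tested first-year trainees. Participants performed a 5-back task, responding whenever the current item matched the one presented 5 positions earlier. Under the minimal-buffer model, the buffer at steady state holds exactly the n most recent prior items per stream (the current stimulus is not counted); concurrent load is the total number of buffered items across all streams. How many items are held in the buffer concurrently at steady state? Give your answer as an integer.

The buffer holds the 5 most recent prior items.
Steady-state concurrent load = 5 items.

5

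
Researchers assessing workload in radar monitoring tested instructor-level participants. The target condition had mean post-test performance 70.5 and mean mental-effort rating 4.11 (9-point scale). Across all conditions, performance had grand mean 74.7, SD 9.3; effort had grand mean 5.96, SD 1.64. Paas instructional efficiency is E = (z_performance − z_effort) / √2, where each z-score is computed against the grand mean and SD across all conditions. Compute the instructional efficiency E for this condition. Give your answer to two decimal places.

0.48

z_performance = (70.5 − 74.7) / 9.3 = -4.2000 / 9.3 = -0.4516.
z_effort = (4.11 − 5.96) / 1.64 = -1.8500 / 1.64 = -1.1280.
z_P − z_E = -0.4516 − (-1.1280) = 0.6764.
E = 0.6764 / √2 = 0.6764 / 1.41421 = 0.4783 ≈ 0.48.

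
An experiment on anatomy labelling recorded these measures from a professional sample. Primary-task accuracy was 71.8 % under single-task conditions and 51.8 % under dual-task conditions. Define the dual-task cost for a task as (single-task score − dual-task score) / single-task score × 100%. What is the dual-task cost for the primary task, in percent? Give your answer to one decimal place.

Cost = (71.8 − 51.8) / 71.8 × 100%
     = 20.0000 / 71.8 × 100% = 27.8552%.
≈ 27.9%.

27.9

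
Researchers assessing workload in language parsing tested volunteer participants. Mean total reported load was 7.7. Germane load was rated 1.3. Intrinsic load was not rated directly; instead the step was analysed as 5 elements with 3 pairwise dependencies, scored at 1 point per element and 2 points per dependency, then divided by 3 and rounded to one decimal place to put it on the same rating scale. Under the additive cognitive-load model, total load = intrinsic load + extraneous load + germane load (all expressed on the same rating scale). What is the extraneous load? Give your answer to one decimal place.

Intrinsic (element-interactivity): (5 × 1 + 3 × 2) / 3 = 11 / 3 = 3.6667 → 3.7.
extraneous load = total − intrinsic − germane
             = 7.7 − 3.7 − 1.3 = 2.7.

2.7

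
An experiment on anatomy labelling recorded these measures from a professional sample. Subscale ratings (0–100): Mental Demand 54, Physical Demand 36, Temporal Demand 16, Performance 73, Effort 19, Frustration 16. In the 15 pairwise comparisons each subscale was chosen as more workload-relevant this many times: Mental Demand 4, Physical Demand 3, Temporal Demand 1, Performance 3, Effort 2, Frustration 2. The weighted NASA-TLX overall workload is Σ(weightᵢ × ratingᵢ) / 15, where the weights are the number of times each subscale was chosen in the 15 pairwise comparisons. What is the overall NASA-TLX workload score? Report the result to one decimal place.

41.9

The tallies are the weights (they sum to 15).
Weighted sum = 4·54 + 3·36 + 1·16 + 3·73 + 2·19 + 2·16
            = 216 + 108 + 16 + 219 + 38 + 32 = 629.
Overall workload = 629 / 15 = 41.9333 ≈ 41.9.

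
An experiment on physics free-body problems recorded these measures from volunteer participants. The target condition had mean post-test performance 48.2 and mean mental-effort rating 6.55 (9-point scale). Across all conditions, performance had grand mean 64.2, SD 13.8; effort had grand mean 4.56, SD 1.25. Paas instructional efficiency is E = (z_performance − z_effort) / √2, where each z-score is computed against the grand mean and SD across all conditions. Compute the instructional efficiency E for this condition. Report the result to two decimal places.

z_performance = (48.2 − 64.2) / 13.8 = -16.0000 / 13.8 = -1.1594.
z_effort = (6.55 − 4.56) / 1.25 = 1.9900 / 1.25 = 1.5920.
z_P − z_E = -1.1594 − 1.5920 = -2.7514.
E = -2.7514 / √2 = -2.7514 / 1.41421 = -1.9455 ≈ -1.95.

-1.95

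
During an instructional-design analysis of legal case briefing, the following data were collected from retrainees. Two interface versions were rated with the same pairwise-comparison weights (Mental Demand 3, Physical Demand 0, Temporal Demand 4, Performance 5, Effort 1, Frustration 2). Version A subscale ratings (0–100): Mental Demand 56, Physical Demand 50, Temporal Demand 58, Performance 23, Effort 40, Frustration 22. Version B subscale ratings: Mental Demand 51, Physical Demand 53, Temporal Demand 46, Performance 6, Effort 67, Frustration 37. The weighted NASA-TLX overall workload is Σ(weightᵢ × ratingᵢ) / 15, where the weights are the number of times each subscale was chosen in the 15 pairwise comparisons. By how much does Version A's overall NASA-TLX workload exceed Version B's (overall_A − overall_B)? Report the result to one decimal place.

Version A weighted sum = 3·56 + 0·50 + 4·58 + 5·23 + 1·40 + 2·22 = 168 + 0 + 232 + 115 + 40 + 44 = 599; overall_A = 599/15 = 39.9333.
Version B weighted sum = 3·51 + 0·53 + 4·46 + 5·6 + 1·67 + 2·37 = 153 + 0 + 184 + 30 + 67 + 74 = 508; overall_B = 508/15 = 33.8667.
Difference = 39.9333 − 33.8667 = 6.0666 ≈ 6.1.

6.1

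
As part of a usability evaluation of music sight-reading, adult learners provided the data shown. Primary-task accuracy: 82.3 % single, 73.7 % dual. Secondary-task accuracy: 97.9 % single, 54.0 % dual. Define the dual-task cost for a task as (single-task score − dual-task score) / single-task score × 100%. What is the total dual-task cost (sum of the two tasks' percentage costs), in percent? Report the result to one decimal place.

55.3

Primary cost = (82.3 − 73.7) / 82.3 × 100% = 10.4496%.
Secondary cost = (97.9 − 54.0) / 97.9 × 100% = 44.8417%.
Total = 10.4496% + 44.8417% = 55.2913% ≈ 55.3%.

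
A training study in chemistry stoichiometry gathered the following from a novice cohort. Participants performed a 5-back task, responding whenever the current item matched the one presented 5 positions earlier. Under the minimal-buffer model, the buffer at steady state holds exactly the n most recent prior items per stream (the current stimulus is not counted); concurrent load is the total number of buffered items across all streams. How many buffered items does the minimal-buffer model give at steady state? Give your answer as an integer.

5

The buffer holds the 5 most recent prior items.
Steady-state concurrent load = 5 items.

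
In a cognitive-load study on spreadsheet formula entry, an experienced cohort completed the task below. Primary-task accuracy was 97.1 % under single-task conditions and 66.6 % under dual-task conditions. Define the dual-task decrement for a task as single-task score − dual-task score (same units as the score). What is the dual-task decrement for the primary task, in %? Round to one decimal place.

Decrement = 97.1 − 66.6 = 30.5000 % ≈ 30.5 %.

30.5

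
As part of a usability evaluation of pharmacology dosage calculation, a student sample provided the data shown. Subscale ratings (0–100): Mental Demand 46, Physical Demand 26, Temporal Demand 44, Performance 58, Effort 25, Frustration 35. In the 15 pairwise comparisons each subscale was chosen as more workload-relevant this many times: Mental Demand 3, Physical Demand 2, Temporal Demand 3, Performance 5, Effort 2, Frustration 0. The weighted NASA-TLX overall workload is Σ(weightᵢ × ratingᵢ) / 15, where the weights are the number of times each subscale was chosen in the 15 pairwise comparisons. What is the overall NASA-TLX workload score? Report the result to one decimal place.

The tallies are the weights (they sum to 15).
Weighted sum = 3·46 + 2·26 + 3·44 + 5·58 + 2·25 + 0·35
            = 138 + 52 + 132 + 290 + 50 + 0 = 662.
Overall workload = 662 / 15 = 44.1333 ≈ 44.1.

44.1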